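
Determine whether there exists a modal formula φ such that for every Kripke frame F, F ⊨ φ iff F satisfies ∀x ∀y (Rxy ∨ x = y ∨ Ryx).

Modal frame validity is preserved under disjoint unions.
Take 4 disjoint single-world reflexive frames: each is trivially connected, but their disjoint union has 4 worlds with no edge between distinct components, so it is not connected.
Hence connectedness of R is not modally definable.

No — not modally definable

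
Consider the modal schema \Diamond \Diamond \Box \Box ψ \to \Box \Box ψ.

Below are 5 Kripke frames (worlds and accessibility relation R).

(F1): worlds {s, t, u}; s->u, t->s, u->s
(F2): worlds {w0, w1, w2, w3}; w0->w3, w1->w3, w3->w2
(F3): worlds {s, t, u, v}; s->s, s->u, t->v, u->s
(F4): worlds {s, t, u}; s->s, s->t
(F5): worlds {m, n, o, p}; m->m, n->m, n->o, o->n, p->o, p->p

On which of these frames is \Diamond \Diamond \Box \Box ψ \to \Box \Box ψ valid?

(F1), (F3)

This is the axiom for a generalized confluence (Geach) condition; its first-order frame correspondent is \forall x \forall y \forall z ((x R^2 y \wedge x R^2 z) \to \exists w (y R^2 w \wedge z = w)).
(F1): holds.
(F2): fails — w0R²w2, w0R²w2 but no w with w2R²w and w2=w.
(F3): holds.
(F4): fails — sR²t, sR²s but no w with tR²w and s=w.
(F5): fails — nR²m, nR²n but no w with mR²w and n=w.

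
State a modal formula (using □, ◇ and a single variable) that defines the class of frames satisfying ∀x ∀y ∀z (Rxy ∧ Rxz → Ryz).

◇p → □◇p

This is the Euclidean property; the standard corresponding axiom is 5: ◇p → □◇p.
Suppose ◇p→□◇p is valid. Take Rxy, Rxz and set V(p)={y}. Then ◇p at x, so □◇p at x, so ◇p at z, so some w with Rzw has p; w=y, i.e. Rzy. By symmetry of the argument, Ryz.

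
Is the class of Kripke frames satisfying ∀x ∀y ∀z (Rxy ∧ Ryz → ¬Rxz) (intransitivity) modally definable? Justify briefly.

Not definable by any modal formula

Any modally definable frame class is closed under surjective bounded morphisms.
The 7-cycle (worlds w0,w1,w2,w3,w4,w5,w6 with w0→w1→w2→w3→w4→w5→w6→w0) is intransitive. Mapping every world to a single reflexive point • is a surjective bounded morphism; the reflexive point is not intransitive (R••∧R•• but R••).
Hence intransitivity is not modally definable.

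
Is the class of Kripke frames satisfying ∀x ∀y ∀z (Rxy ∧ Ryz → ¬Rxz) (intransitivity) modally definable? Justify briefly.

If a class were modally definable it would be closed under surjective bounded morphisms (Goldblatt–Thomason).
The 7-cycle (worlds a,b,c,d,e,f,g with a→b→c→d→e→f→g→a) is intransitive. Mapping every world to a single reflexive point • is a surjective bounded morphism; the reflexive point is not intransitive (R••∧R•• but R••).
So no modal formula (or set of formulas) defines exactly the intransitive frames.

No — not modally definable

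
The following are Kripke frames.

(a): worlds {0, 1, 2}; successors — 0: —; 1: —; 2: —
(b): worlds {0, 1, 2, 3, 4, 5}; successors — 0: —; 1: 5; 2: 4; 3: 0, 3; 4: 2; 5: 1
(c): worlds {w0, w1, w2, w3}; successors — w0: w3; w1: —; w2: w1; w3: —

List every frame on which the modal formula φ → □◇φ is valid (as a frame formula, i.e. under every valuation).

This is the axiom for symmetry; its first-order frame correspondent is ∀x ∀y (Rxy → Ryx).
(a): holds.
(b): fails — R30 but not R03.
(c): fails — Rw0w3 but not Rw3w0.
Valid on: (a).

(a)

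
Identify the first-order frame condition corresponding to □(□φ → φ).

This is the T□ axiom.
It corresponds to shift-reflexivity: ∀x ∀y (Rxy → Ryy).

Shift-reflexivity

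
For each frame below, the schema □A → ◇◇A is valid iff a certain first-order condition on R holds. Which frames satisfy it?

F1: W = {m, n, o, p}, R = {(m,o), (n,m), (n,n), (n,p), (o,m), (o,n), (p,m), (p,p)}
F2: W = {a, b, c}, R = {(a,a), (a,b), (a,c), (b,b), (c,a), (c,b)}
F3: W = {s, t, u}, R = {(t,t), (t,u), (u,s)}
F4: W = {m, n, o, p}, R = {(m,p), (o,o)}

This is the axiom for a generalized confluence (Geach) condition; its first-order frame correspondent is ∀x ∃w (xRw ∧ xR²w).
F1: fails — at m but no w with mRw and mR²w.
F2: holds.
F3: fails — at s but no w with sRw and sR²w.
F4: fails — at m but no w with mRw and mR²w.

F2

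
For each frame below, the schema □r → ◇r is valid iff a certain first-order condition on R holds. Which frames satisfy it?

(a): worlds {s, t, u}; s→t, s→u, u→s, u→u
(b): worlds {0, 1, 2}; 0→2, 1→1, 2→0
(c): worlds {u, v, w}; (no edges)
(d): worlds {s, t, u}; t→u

(b)

Frame correspondent (Sahlqvist): ∀x ∃y Rxy — i.e. seriality.
(a): fails — world t has no successor.
(b): ✓.
(c): fails — world u has no successor.
(d): fails — world s has no successor.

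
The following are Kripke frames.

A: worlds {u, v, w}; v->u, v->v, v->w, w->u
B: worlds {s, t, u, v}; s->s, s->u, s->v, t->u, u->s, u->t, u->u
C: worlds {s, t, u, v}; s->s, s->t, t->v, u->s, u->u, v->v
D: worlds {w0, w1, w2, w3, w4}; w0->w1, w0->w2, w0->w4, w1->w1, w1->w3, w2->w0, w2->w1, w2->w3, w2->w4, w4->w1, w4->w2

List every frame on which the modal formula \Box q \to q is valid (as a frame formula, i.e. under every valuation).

This is the axiom for reflexivity; its first-order frame correspondent is \forall x Rxx.
A: fails — world u does not see itself.
B: fails — world t does not see itself.
C: fails — world t does not see itself.
D: fails — world w0 does not see itself.

none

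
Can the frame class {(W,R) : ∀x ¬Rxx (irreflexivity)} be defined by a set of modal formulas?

No

Modal frame validity is preserved under surjective bounded morphisms.
The 5-cycle (worlds a,b,c,d,e with a→b→c→d→e→a) is irreflexive, and the map sending every world to a single reflexive point • is a surjective bounded morphism (forth: every edge maps to (•,•); back: every world has a successor). So any modal formula valid on the 5-cycle is also valid on the reflexive point, which is not irreflexive.
Hence irreflexivity is not modally definable.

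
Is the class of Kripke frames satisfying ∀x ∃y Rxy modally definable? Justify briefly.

Yes — defined by □p → ◇p

Yes: it is seriality, defined by the D schema □p → ◇p.
Suppose □p→◇p is valid. At any x set V(p)=W. Then □p at x, so ◇p at x, so x has a successor.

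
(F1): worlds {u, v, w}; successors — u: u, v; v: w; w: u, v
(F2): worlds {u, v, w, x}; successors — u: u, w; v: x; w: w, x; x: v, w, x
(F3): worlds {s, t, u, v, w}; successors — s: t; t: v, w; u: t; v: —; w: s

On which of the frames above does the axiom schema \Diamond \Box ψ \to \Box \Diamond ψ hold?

The schema corresponds to convergence: \forall x \forall y \forall z (Rxy \wedge Rxz \to \exists w (Ryw \wedge Rzw)).
(F1): fails — Ruv and Ruu but v and u have no common successor.
(F2): condition met.
(F3): fails — Rtv and Rtv but v and v have no common successor.

(F2)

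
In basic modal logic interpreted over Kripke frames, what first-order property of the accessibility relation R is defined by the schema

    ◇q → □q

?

partial functionality: ∀x ∀y ∀z (Rxy ∧ Rxz → y = z)

Suppose ◇q→□q is valid. Take Rxy, Rxz and set V(q)={y}. Then ◇q at x, so □q at x, so q at z, i.e. z=y.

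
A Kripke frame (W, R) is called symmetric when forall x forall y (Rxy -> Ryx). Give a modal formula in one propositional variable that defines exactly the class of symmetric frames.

A defining formula is r → □◇r (the B axiom).

r → □◇r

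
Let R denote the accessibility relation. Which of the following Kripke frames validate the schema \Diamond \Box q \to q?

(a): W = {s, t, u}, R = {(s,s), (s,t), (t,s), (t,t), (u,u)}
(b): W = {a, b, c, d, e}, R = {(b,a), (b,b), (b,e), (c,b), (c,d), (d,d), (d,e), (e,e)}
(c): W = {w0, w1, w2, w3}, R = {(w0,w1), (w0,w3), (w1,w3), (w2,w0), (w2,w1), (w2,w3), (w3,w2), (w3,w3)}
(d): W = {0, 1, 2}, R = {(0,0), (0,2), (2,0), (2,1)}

Frame correspondent (Sahlqvist): \forall x \forall y (Rxy \to Ryx) — i.e. symmetry.
(a): holds.
(b): fails — Rcd but not Rdc.
(c): fails — Rw1w3 but not Rw3w1.
(d): fails — R21 but not R12.
Valid on: (a).

(a)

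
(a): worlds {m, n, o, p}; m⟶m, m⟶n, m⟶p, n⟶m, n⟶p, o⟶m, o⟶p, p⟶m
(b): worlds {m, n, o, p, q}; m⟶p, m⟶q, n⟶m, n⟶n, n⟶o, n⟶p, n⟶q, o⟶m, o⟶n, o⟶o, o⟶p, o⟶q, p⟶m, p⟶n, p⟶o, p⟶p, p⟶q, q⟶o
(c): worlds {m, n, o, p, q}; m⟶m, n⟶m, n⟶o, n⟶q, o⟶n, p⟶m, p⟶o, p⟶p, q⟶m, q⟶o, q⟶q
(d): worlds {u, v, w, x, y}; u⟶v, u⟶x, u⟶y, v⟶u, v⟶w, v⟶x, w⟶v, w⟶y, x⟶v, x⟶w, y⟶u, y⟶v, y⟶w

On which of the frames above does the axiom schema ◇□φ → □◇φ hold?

(a)

The schema corresponds to convergence: ∀x ∀y ∀z (Rxy ∧ Rxz → ∃w (Ryw ∧ Rzw)).
(a): condition met.
(b): fails — Rnq and Rnm but q and m have no common successor.
(c): fails — Rno and Rnq but o and q have no common successor.
(d): fails — Rxw and Rxv but w and v have no common successor.
Valid on: (a).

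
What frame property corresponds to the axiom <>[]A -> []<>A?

convergence

Suppose ◇□A→□◇A is valid. Take Rxy, Rxz and set V(A)={w : Ryw}. Then □A at y so ◇□A at x, so □◇A at x, so ◇A at z, giving w with Rzw and Ryw.
The converse is a direct semantic check.
Frame condition: forall x forall y forall z (Rxy & Rxz -> exists w (Ryw & Rzw)).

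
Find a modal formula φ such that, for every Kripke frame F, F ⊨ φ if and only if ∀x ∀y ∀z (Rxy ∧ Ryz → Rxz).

A defining formula is □p → □□p (the 4 axiom).

□p → □□p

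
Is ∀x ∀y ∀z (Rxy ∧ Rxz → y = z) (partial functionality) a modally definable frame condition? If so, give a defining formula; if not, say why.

Yes: it is partial functionality, defined by the CD schema ◇q → □q.
Suppose ◇q→□q is valid. Take Rxy, Rxz and set V(q)={y}. Then ◇q at x, so □q at x, so q at z, i.e. z=y.

Definable; ◇q → □q defines it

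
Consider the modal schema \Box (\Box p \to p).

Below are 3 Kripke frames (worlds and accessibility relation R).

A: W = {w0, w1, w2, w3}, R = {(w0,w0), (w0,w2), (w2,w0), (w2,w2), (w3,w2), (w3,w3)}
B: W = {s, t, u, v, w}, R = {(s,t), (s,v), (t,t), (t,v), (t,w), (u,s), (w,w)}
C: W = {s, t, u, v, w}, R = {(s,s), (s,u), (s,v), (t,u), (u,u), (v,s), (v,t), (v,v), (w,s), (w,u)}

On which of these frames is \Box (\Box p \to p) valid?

This is the axiom for shift-reflexivity; its first-order frame correspondent is \forall x \forall y (Rxy \to Ryy).
A: ✓.
B: fails — Rtv but not Rvv.
C: fails — Rvt but not Rtt.
Valid on: A.

A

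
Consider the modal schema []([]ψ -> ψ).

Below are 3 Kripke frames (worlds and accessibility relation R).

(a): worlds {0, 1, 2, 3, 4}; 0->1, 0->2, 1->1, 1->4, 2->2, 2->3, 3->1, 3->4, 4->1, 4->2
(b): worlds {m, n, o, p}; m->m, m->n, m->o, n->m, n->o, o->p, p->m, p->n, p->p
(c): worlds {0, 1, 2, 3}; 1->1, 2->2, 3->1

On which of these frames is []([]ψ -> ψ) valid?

The schema corresponds to shift-reflexivity: forall x forall y (Rxy -> Ryy).
(a): fails — R34 but not R44.
(b): fails — Rpn but not Rnn.
(c): condition met.
Valid on: (c).

(c)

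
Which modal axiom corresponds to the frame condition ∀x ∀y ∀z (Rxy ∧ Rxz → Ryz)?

◇p → □◇p

The condition is the Euclidean property. The 5 schema ◇p → □◇p defines it.
Suppose ◇p→□◇p is valid. Take Rxy, Rxz and set V(p)={y}. Then ◇p at x, so □◇p at x, so ◇p at z, so some w with Rzw has p; w=y, i.e. Rzy. By symmetry of the argument, Ryz.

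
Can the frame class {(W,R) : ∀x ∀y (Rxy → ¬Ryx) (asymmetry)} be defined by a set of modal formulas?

No

If a class were modally definable it would be closed under surjective bounded morphisms (Goldblatt–Thomason).
The 3-cycle (worlds a,b,c with a→b→c→a) is asymmetric. Mapping every world to a single reflexive point • is a surjective bounded morphism, and the reflexive point is not asymmetric (R•• but asymmetry requires ¬R••).
So no modal formula (or set of formulas) defines exactly the asymmetric frames.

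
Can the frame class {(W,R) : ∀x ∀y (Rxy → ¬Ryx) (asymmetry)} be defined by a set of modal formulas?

Any modally definable frame class is closed under surjective bounded morphisms.
The 5-cycle (worlds 0,1,2,3,4 with 0→1→2→3→4→0) is asymmetric. Mapping every world to a single reflexive point • is a surjective bounded morphism, and the reflexive point is not asymmetric (R•• but asymmetry requires ¬R••).
So the class is not modally definable.

No — not modally definable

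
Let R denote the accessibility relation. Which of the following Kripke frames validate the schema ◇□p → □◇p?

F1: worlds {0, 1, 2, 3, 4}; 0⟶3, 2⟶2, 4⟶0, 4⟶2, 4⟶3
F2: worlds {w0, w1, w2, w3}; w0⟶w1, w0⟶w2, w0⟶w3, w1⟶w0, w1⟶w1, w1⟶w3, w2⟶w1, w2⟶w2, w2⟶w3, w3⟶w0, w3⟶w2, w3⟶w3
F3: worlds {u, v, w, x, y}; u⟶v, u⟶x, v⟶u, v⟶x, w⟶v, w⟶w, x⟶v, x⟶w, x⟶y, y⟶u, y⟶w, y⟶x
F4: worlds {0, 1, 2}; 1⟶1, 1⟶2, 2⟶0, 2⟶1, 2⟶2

F2

Frame correspondent (Sahlqvist): ∀x ∀y ∀z (Rxy ∧ Rxz → ∃w (Ryw ∧ Rzw)) — i.e. convergence.
F1: fails — R03 and R03 but 3 and 3 have no common successor.
F2: holds.
F3: fails — Ruv and Rux but v and x have no common successor.
F4: fails — R20 and R20 but 0 and 0 have no common successor.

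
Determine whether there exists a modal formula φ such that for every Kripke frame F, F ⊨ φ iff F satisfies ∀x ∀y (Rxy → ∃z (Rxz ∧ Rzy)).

Yes: it is density, defined by the C4 schema □□r → □r.
Suppose □□r→□r is valid. Take Rxy and set V(r)={w : xR²w}. Then □□r at x, so □r at x, so r at y, i.e. ∃z(Rxz∧Rzy).

Definable; □□r → □r defines it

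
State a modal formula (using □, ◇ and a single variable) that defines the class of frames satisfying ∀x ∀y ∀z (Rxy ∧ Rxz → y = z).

A defining formula is ◇r → □r (the CD axiom).

◇r → □r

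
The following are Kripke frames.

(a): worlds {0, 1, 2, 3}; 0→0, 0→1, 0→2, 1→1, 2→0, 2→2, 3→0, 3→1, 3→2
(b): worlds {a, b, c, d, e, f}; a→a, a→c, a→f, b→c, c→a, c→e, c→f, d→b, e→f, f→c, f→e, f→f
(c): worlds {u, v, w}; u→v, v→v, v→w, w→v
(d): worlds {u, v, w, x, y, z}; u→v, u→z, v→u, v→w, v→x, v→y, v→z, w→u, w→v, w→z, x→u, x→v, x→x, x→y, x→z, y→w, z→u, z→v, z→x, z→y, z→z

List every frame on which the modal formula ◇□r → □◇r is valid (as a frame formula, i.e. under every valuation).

This is the axiom for convergence; its first-order frame correspondent is ∀x ∀y ∀z (Rxy ∧ Rxz → ∃w (Ryw ∧ Rzw)).
(a): fails — R02 and R01 but 2 and 1 have no common successor.
(b): ✓.
(c): ✓.
(d): fails — Rvz and Rvy but z and y have no common successor.
Valid on: (b), (c).

(b), (c)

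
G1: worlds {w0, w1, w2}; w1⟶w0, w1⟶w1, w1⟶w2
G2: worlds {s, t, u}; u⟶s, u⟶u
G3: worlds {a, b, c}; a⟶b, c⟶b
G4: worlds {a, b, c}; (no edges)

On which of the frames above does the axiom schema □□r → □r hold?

G1, G2, G4

Frame correspondent (Sahlqvist): ∀x ∀y (Rxy → ∃z (Rxz ∧ Rzy)) — i.e. density.
G1: satisfies the condition.
G2: satisfies the condition.
G3: fails — Rab but no z with Raz and Rzb.
G4: satisfies the condition.
Valid on: G1, G2, G4.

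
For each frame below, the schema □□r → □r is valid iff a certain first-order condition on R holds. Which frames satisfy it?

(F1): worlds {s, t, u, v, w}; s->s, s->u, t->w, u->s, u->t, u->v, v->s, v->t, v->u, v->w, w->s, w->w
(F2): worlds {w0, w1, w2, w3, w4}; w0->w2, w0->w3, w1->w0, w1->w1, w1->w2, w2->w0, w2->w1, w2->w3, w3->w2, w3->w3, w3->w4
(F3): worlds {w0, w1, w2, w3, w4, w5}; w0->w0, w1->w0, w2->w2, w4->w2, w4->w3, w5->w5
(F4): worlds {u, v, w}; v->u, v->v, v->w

(F2), (F4)

The schema corresponds to density: ∀x ∀y (Rxy → ∃z (Rxz ∧ Rzy)).
(F1): fails — Ruv but no z with Ruz and Rzv.
(F2): satisfies the condition.
(F3): fails — Rw4w3 but no z with Rw4z and Rzw3.
(F4): satisfies the condition.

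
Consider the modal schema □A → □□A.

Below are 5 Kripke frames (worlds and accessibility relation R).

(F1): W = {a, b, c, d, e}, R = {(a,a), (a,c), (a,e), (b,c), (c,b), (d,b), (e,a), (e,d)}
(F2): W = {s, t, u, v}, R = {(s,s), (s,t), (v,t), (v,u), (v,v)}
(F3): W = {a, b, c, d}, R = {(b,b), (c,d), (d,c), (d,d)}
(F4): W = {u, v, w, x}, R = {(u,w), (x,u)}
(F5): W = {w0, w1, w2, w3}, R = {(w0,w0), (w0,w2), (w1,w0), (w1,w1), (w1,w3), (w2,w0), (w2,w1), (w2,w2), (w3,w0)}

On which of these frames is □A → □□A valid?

(F2)

This is the axiom for transitivity; its first-order frame correspondent is ∀x ∀y ∀z (Rxy ∧ Ryz → Rxz).
(F1): fails — Rbc and Rcb but not Rbb.
(F2): satisfies the condition.
(F3): fails — Rcd and Rdc but not Rcc.
(F4): fails — Rxu and Ruw but not Rxw.
(F5): fails — Rw1w0 and Rw0w2 but not Rw1w2.
Valid on: (F2).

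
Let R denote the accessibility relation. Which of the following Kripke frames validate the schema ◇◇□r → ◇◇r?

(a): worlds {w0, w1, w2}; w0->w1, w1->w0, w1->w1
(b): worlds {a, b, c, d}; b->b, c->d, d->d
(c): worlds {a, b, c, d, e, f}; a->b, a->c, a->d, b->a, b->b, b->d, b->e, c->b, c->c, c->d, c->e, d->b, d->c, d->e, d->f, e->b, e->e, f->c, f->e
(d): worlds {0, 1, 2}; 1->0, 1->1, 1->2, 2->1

Frame correspondent (Sahlqvist): ∀x ∀y (xR²y → ∃w (yRw ∧ xR²w)) — i.e. a generalized confluence (Geach) condition.
(a): holds.
(b): holds.
(c): holds.
(d): fails — 1R²0 but no w with 0Rw and 1R²w.

(a), (b), (c)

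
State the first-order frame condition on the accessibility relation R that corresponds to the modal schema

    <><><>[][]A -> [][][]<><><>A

forall x forall y forall z ((x R^3 y & x R^3 z) -> exists w (y R^2 w & z R^3 w))

This is a Sahlqvist (Geach-type) schema ◇^3□^2A → □^3◇^3A.
First-order correspondent: forall x forall y forall z ((x R^3 y & x R^3 z) -> exists w (y R^2 w & z R^3 w)).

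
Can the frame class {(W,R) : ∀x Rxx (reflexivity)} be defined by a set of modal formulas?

Definable; □q → q defines it

The condition is reflexivity. A defining modal formula is □q → q.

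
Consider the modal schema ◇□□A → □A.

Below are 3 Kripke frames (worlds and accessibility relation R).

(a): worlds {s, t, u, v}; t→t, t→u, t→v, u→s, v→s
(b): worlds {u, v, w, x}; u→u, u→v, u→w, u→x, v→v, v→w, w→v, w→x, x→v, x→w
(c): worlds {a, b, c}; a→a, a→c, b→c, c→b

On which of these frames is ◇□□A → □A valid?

none

Frame correspondent (Sahlqvist): ∀x ∀y ∀z ((xRy ∧ xRz) → ∃w (yR²w ∧ z = w)) — i.e. a generalized confluence (Geach) condition.
(a): fails — tRu, tRt but no w with uR²w and t=w.
(b): fails — uRv, uRu but no t with vR²t and u=t.
(c): fails — aRc, aRa but no w with cR²w and a=w.
Valid on no frame.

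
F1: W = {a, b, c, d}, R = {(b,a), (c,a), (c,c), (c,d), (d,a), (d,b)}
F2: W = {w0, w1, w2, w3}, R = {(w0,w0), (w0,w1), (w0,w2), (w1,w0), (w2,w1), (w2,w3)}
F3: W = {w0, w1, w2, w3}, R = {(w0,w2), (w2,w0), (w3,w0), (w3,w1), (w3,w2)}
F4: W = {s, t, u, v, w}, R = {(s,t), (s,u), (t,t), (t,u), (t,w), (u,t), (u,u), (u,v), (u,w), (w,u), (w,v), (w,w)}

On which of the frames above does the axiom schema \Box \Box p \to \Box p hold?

The schema corresponds to density: \forall x \forall y (Rxy \to \exists z (Rxz \wedge Rzy)).
F1: fails — Rba but no z with Rbz and Rza.
F2: fails — Rw2w1 but no z with Rw2z and Rzw1.
F3: fails — Rw3w1 but no z with Rw3z and Rzw1.
F4: holds.

F4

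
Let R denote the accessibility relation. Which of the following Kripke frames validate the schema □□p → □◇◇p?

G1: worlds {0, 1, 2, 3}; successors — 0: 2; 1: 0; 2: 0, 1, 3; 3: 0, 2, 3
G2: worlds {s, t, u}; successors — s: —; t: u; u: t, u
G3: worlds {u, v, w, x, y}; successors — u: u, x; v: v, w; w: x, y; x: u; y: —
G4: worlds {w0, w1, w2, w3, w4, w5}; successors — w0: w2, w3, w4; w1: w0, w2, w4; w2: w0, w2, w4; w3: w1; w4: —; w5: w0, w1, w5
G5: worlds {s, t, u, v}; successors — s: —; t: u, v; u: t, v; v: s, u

Frame correspondent (Sahlqvist): ∀x ∀z (xRz → ∃w (xR²w ∧ zR²w)) — i.e. a generalized confluence (Geach) condition.
G1: fails — 1R0 but no w with 1R²w and 0R²w.
G2: satisfies the condition.
G3: fails — vRw but no t with vR²t and wR²t.
G4: fails — w0Rw4 but no w with w0R²w and w4R²w.
G5: fails — vRs but no w with vR²w and sR²w.
Valid on: G2.

G2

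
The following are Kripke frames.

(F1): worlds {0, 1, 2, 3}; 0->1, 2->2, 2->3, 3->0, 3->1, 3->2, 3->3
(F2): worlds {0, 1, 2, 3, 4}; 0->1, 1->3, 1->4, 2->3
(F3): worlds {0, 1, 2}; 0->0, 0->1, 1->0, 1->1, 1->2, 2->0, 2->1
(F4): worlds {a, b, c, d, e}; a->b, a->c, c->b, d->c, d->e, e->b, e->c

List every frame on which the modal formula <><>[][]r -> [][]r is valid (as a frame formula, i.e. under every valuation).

The schema corresponds to a generalized confluence (Geach) condition: forall x forall y forall z ((x R^2 y & x R^2 z) -> exists w (y R^2 w & z = w)).
(F1): fails — 2R²0, 2R²0 but no w with 0R²w and 0=w.
(F2): fails — 0R²3, 0R²3 but no w with 3R²w and 3=w.
(F3): holds.
(F4): fails — aR²b, aR²b but no w with bR²w and b=w.

(F3)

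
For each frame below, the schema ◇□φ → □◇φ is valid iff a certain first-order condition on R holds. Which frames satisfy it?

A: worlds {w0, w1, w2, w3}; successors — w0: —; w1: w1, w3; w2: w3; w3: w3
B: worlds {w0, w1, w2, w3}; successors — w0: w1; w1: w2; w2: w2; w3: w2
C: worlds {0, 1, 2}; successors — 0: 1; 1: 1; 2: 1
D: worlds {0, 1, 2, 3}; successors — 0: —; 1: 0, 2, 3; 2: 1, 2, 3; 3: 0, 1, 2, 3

Frame correspondent (Sahlqvist): ∀x ∀y ∀z (Rxy ∧ Rxz → ∃w (Ryw ∧ Rzw)) — i.e. convergence.
A: holds.
B: holds.
C: holds.
D: fails — R10 and R10 but 0 and 0 have no common successor.
Valid on: A, B, C.

A, B, C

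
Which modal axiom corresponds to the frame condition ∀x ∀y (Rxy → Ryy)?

This is shift-reflexivity; the standard corresponding axiom is T□: □(□r → r).
Suppose □(□r→r) is valid. Take Rxy and set V(r)={w : Ryw}. Then at y, □r holds; since □(□r→r) at x, □r→r at y, so r at y, i.e. Ryy.

□(□r → r)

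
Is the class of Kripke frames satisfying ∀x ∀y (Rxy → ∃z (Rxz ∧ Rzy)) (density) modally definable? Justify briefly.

Yes, by □□r → □r

This is a Sahlqvist condition; the C4 axiom □□r → □r defines it.
Suppose □□r→□r is valid. Take Rxy and set V(r)={w : xR²w}. Then □□r at x, so □r at x, so r at y, i.e. ∃z(Rxz∧Rzy).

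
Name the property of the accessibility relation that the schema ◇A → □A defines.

Suppose ◇A→□A is valid. Take Rxy, Rxz and set V(A)={y}. Then ◇A at x, so □A at x, so A at z, i.e. z=y.
The converse is a direct semantic check.
So the correspondent is partial functionality.

partial functionality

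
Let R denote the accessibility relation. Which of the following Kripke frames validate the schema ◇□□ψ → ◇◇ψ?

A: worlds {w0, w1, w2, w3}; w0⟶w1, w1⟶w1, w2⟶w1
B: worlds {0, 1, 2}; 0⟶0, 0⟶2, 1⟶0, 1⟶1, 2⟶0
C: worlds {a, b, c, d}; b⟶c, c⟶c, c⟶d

The schema corresponds to a generalized confluence (Geach) condition: ∀x ∀y (xRy → ∃w (yR²w ∧ xR²w)).
A: ✓.
B: ✓.
C: fails — cRd but no w with dR²w and cR²w.
Valid on: A, B.

A, B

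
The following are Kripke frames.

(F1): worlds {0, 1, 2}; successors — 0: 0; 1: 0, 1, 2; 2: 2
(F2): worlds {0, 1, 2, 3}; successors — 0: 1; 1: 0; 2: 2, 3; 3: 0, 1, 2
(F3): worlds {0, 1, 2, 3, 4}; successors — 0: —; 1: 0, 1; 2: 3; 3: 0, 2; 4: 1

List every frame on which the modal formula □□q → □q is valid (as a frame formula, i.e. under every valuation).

(F1)

Frame correspondent (Sahlqvist): ∀x ∀y (Rxy → ∃z (Rxz ∧ Rzy)) — i.e. density.
(F1): condition met.
(F2): fails — R10 but no z with R1z and Rz0.
(F3): fails — R32 but no z with R3z and Rz2.
Valid on: (F1).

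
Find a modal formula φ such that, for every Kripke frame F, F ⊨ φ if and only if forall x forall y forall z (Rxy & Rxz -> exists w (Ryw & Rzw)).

This is convergence; the standard corresponding axiom is .2: ◇□q → □◇q.
Suppose ◇□q→□◇q is valid. Take Rxy, Rxz and set V(q)={w : Ryw}. Then □q at y so ◇□q at x, so □◇q at x, so ◇q at z, giving w with Rzw and Ryw.

◇□q → □◇q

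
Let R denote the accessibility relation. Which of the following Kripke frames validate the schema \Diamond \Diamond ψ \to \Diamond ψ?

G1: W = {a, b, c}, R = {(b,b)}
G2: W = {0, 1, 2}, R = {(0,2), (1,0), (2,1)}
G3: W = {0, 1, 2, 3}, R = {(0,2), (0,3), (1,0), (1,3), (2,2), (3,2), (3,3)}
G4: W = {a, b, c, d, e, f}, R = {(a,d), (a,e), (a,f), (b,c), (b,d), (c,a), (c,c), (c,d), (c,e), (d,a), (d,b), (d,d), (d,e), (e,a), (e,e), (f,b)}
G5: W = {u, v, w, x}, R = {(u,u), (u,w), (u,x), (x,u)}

G1

This is the axiom for transitivity; its first-order frame correspondent is \forall x \forall y \forall z (Rxy \wedge Ryz \to Rxz).
G1: condition met.
G2: fails — R10 and R02 but not R12.
G3: fails — R10 and R02 but not R12.
G4: fails — Rbc and Rce but not Rbe.
G5: fails — Rxu and Rux but not Rxx.
Valid on: G1.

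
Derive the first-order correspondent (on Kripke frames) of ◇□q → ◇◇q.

∀x ∀y (xRy → ∃w (yRw ∧ xR²w))

This is a Sahlqvist (Geach-type) schema ◇^1□^1q → □^0◇^2q.
Minimal-valuation argument: fix x; take any y with xR^1y and any z with xR^0z. Set V(q) to the set of worlds R-reachable from y in exactly 1 step. Then □^1q holds at y, so the antecedent holds at x; validity forces ◇^2q at z, giving a w with zR^2w and yR^1w.
First-order correspondent: ∀x ∀y (xRy → ∃w (yRw ∧ xR²w)).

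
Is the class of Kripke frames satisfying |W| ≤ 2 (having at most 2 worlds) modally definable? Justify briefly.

No

Modal frame validity is preserved under disjoint unions.
Any modal formula valid on each of 3 disjoint one-world frames is valid on their disjoint union (validity is preserved under disjoint unions). Each one-world frame has |W|=1≤2, but the union has |W|=3.
Hence having at most 2 worlds is not modally definable.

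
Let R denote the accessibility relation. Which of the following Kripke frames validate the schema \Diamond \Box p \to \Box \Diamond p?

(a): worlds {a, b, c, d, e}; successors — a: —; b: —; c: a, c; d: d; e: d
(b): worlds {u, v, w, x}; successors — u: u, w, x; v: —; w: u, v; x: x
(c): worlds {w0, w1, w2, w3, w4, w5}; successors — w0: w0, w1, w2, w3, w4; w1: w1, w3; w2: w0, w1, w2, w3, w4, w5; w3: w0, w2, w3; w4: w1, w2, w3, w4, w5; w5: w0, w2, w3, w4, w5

(c)

This is the axiom for convergence; its first-order frame correspondent is \forall x \forall y \forall z (Rxy \wedge Rxz \to \exists w (Ryw \wedge Rzw)).
(a): fails — Rca and Rca but a and a have no common successor.
(b): fails — Ruw and Rux but w and x have no common successor.
(c): ✓.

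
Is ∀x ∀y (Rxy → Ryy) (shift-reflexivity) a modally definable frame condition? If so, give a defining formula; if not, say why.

Yes: it is shift-reflexivity, defined by the T□ schema □(□r → r).
Suppose □(□r→r) is valid. Take Rxy and set V(r)={w : Ryw}. Then at y, □r holds; since □(□r→r) at x, □r→r at y, so r at y, i.e. Ryy.

Yes, by □(□r → r)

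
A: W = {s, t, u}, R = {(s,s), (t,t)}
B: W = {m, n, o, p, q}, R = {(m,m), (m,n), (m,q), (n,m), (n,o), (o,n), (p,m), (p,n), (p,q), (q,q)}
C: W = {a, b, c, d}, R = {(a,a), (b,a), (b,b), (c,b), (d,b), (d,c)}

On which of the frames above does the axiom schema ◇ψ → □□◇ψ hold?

A

This is the axiom for a generalized confluence (Geach) condition; its first-order frame correspondent is ∀x ∀y ∀z ((xRy ∧ xR²z) → ∃w (y = w ∧ zRw)).
A: satisfies the condition.
B: fails — mRm, mR²o but no w with m=w and oRw.
C: fails — bRb, bR²a but no w with b=w and aRw.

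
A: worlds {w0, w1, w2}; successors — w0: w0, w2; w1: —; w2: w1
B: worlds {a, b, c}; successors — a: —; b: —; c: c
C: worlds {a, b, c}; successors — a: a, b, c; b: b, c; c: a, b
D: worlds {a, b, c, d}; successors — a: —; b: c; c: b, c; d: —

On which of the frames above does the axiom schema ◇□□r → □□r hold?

Frame correspondent (Sahlqvist): ∀x ∀y ∀z ((xRy ∧ xR²z) → ∃w (yR²w ∧ z = w)) — i.e. a generalized confluence (Geach) condition.
A: fails — w0Rw2, w0R²w0 but no w with w2R²w and w0=w.
B: satisfies the condition.
C: satisfies the condition.
D: satisfies the condition.
Valid on: B, C, D.

B, C, D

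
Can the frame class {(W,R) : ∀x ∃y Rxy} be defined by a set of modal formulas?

Yes: it is seriality, defined by the D schema □p → ◇p.
Suppose □p→◇p is valid. At any x set V(p)=W. Then □p at x, so ◇p at x, so x has a successor.

Yes — defined by □p → ◇p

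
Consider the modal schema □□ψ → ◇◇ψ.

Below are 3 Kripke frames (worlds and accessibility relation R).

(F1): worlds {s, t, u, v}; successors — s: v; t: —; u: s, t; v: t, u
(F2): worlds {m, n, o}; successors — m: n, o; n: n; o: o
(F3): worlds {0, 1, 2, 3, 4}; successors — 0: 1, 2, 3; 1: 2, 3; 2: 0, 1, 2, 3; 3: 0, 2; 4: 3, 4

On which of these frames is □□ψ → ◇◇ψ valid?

This is the axiom for a generalized confluence (Geach) condition; its first-order frame correspondent is ∀x ∃w (xR²w ∧ xR²w).
(F1): fails — at t but no w with tR²w and tR²w.
(F2): satisfies the condition.
(F3): satisfies the condition.

(F2), (F3)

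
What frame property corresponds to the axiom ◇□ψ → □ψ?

the Euclidean property

Replacing ψ by ¬ψ and contraposing gives the equivalent schema ◇ψ → □◇ψ.
Suppose ◇ψ→□◇ψ is valid. Take Rxy, Rxz and set V(ψ)={y}. Then ◇ψ at x, so □◇ψ at x, so ◇ψ at z, so some w with Rzw has ψ; w=y, i.e. Rzy. By symmetry of the argument, Ryz.
Conversely, any frame satisfying ∀x ∀y ∀z (Rxy ∧ Rxz → Ryz) validates the schema.
So the correspondent is the Euclidean property.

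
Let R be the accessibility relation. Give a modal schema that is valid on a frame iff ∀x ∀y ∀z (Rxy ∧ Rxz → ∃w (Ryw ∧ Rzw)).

◇□p → □◇p

The condition is convergence. The .2 schema ◇□p → □◇p defines it.
Suppose ◇□p→□◇p is valid. Take Rxy, Rxz and set V(p)={w : Ryw}. Then □p at y so ◇□p at x, so □◇p at x, so ◇p at z, giving w with Rzw and Ryw.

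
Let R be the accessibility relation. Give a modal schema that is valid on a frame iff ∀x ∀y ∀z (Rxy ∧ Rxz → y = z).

◇p → □p

This is partial functionality; the standard corresponding axiom is CD: ◇p → □p.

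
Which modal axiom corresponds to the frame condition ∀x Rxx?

This is reflexivity; the standard corresponding axiom is T: □p → p.
Suppose □p→p is valid. At any x set V(p)={w : Rxw}. Then □p holds at x, so p holds at x, i.e. Rxx.

□p → p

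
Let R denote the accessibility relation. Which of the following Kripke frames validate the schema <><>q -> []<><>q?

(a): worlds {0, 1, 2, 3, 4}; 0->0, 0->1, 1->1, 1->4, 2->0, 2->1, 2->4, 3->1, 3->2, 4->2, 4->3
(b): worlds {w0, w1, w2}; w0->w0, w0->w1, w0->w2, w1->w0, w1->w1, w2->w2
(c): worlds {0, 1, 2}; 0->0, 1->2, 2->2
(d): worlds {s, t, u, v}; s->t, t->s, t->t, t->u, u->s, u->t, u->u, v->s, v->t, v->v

(c)

The schema corresponds to a generalized confluence (Geach) condition: forall x forall y forall z ((x R^2 y & xRz) -> exists w (y = w & z R^2 w)).
(a): fails — 0R²0, 0R1 but no w with 0=w and 1R²w.
(b): fails — w0R²w0, w0Rw2 but no w with w0=w and w2R²w.
(c): ✓.
(d): fails — vR²v, vRs but no w with v=w and sR²w.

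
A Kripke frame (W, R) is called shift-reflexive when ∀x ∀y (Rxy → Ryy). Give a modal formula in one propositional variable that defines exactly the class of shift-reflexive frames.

□(□s → s)

A defining formula is □(□s → s) (the T□ axiom).
Suppose □(□s→s) is valid. Take Rxy and set V(s)={w : Ryw}. Then at y, □s holds; since □(□s→s) at x, □s→s at y, so s at y, i.e. Ryy.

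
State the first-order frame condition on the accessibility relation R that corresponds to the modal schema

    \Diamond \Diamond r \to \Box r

This is a Sahlqvist (Geach-type) schema ◇^2□^0r → □^1◇^0r.
Minimal-valuation argument: fix x; take any y with xR^2y and any z with xR^1z. Set V(r) to the set of worlds R-reachable from y in exactly 0 steps. Then □^0r holds at y, so the antecedent holds at x; validity forces ◇^0r at z, giving a w with zR^0w and yR^0w.
First-order correspondent: \forall x \forall y \forall z ((x R^2 y \wedge xRz) \to \exists w (y = w \wedge z = w)).

\forall x \forall y \forall z ((x R^2 y \wedge xRz) \to \exists w (y = w \wedge z = w))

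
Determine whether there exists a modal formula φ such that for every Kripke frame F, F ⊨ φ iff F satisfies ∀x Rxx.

This is a Sahlqvist condition; the T axiom □q → q defines it.
Suppose □q→q is valid. At any x set V(q)={w : Rxw}. Then □q holds at x, so q holds at x, i.e. Rxx.

Yes, by □q → q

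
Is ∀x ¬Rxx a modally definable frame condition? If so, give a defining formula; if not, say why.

Not modally definable

Modal frame validity is preserved under surjective bounded morphisms.
The 5-cycle (worlds a,b,c,d,e with a→b→c→d→e→a) is irreflexive, and the map sending every world to a single reflexive point • is a surjective bounded morphism (forth: every edge maps to (•,•); back: every world has a successor). So any modal formula valid on the 5-cycle is also valid on the reflexive point, which is not irreflexive.
Hence irreflexivity is not modally definable.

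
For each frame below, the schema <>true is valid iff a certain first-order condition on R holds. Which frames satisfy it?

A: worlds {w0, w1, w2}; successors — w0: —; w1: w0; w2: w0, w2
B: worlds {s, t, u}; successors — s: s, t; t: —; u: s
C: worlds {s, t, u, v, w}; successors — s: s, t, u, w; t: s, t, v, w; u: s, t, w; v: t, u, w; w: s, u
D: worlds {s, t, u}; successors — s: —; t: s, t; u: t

This is the axiom for seriality; its first-order frame correspondent is forall x exists y Rxy.
A: fails — world w0 has no successor.
B: fails — world t has no successor.
C: ✓.
D: fails — world s has no successor.

C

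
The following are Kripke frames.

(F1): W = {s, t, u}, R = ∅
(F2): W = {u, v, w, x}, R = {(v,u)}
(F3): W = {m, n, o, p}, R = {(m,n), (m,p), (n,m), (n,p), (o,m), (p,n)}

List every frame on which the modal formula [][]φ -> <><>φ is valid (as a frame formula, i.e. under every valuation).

(F3)

This is the axiom for a generalized confluence (Geach) condition; its first-order frame correspondent is forall x exists w (x R^2 w & x R^2 w).
(F1): fails — at s but no w with sR²w and sR²w.
(F2): fails — at u but no t with uR²t and uR²t.
(F3): satisfies the condition.
Valid on: (F3).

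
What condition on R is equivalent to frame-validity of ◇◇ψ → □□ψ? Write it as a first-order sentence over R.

∀x ∀y ∀z ((xR²y ∧ xR²z) → ∃w (y = w ∧ z = w))

This is a Sahlqvist (Geach-type) schema ◇^2□^0ψ → □^2◇^0ψ.
First-order correspondent: ∀x ∀y ∀z ((xR²y ∧ xR²z) → ∃w (y = w ∧ z = w)).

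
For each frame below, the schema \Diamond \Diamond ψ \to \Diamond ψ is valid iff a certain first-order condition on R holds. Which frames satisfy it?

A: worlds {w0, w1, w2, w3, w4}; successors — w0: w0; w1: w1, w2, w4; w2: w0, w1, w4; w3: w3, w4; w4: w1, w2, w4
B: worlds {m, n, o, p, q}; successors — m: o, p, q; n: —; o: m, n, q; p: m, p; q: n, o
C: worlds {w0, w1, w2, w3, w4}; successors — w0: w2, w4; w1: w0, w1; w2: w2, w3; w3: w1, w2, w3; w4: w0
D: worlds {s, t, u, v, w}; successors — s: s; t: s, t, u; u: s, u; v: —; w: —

Frame correspondent (Sahlqvist): \forall x \forall y \forall z (Rxy \wedge Ryz \to Rxz) — i.e. transitivity.
A: fails — Rw1w2 and Rw2w0 but not Rw1w0.
B: fails — Rom and Rmo but not Roo.
C: fails — Rw1w0 and Rw0w4 but not Rw1w4.
D: condition met.
Valid on: D.

D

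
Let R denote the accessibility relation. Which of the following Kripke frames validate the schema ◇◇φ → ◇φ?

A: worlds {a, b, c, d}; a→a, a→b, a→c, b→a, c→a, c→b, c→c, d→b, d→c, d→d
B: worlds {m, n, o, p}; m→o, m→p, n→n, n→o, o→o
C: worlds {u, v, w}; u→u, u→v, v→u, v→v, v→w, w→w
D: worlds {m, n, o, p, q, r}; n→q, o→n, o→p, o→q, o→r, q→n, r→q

B

The schema corresponds to transitivity: ∀x ∀y ∀z (Rxy ∧ Ryz → Rxz).
A: fails — Rdc and Rca but not Rda.
B: holds.
C: fails — Ruv and Rvw but not Ruw.
D: fails — Rnq and Rqn but not Rnn.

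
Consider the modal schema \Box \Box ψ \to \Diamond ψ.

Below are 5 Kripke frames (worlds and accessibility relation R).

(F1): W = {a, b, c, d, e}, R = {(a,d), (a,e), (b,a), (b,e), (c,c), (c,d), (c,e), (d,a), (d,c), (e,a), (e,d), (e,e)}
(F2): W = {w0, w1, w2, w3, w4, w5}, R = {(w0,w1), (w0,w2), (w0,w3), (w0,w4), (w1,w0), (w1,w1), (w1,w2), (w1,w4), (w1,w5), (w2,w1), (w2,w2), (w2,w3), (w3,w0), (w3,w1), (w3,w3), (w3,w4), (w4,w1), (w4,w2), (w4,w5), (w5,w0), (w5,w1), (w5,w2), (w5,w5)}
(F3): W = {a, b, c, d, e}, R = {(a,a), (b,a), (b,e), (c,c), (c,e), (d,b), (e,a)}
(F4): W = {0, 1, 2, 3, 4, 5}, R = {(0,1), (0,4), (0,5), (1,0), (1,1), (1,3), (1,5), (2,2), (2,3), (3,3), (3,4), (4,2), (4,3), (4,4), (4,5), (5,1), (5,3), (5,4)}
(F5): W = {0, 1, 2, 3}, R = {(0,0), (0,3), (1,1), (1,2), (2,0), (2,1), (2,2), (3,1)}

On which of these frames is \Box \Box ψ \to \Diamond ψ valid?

(F1), (F2), (F4), (F5)

Frame correspondent (Sahlqvist): \forall x \exists w (x R^2 w \wedge xRw) — i.e. a generalized confluence (Geach) condition.
(F1): holds.
(F2): holds.
(F3): fails — at d but no w with dR²w and dRw.
(F4): holds.
(F5): holds.
Valid on: (F1), (F2), (F4), (F5).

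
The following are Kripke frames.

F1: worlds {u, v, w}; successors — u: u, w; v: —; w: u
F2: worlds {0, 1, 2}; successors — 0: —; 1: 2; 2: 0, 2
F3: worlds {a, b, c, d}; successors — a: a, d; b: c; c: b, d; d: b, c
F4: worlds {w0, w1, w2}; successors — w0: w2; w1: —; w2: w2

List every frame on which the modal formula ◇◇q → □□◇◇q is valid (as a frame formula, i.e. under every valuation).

F1, F4

The schema corresponds to a generalized confluence (Geach) condition: ∀x ∀y ∀z ((xR²y ∧ xR²z) → ∃w (y = w ∧ zR²w)).
F1: ✓.
F2: fails — 1R²0, 1R²0 but no w with 0=w and 0R²w.
F3: fails — aR²a, aR²b but no w with a=w and bR²w.
F4: ✓.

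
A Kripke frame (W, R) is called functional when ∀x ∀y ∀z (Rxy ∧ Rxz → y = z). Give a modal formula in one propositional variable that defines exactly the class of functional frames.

This is partial functionality; the standard corresponding axiom is CD: ◇p → □p.
Suppose ◇p→□p is valid. Take Rxy, Rxz and set V(p)={y}. Then ◇p at x, so □p at x, so p at z, i.e. z=y.

◇p → □p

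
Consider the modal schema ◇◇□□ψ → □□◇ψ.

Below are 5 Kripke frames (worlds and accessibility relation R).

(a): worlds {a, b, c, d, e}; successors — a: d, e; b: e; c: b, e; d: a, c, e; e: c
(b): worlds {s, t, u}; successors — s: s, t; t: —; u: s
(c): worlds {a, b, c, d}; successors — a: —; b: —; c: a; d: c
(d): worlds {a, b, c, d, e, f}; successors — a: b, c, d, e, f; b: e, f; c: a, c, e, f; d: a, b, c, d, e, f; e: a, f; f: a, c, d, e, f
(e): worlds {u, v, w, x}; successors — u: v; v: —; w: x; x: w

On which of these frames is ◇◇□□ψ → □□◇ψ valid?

(d)

The schema corresponds to a generalized confluence (Geach) condition: ∀x ∀y ∀z ((xR²y ∧ xR²z) → ∃w (yR²w ∧ zRw)).
(a): fails — aR²e, aR²e but no w with eR²w and eRw.
(b): fails — sR²s, sR²t but no w with sR²w and tRw.
(c): fails — dR²a, dR²a but no w with aR²w and aRw.
(d): condition met.
(e): fails — wR²w, wR²w but no t with wR²t and wRt.
Valid on: (d).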